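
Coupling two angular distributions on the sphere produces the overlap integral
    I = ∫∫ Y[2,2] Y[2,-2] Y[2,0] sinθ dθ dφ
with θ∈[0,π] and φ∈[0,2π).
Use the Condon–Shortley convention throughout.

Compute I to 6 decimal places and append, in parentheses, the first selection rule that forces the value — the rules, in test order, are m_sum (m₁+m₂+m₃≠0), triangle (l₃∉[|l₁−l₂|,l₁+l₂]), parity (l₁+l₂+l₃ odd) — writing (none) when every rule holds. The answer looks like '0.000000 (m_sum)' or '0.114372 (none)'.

m-sum 0 ✓  L=6 even ✓  0≤2≤4 ✓
Π(2lᵢ+1) = 5×5×5 = 125
triangle coeff Δ(2,2,2) = 1/630
Σ_t [0,2]: t=0:+1/8 t=1:−1/1 t=2:+1/8 = -3/4
(3j)²=2/35 [(2 2 2; 0 0 0)], sign=-1
Σ_t [0,0]: t=0:+1/8 = 1/8
(3j)²=2/35 [(2 2 2; 2 -2 0)], sign=+1
⇒ 4πI² = 20/49
I = (-1)√(20/49/(4π)) = -0.18022375
No selection rule forces the value: the integral is nonzero (none).

-0.180224 (none)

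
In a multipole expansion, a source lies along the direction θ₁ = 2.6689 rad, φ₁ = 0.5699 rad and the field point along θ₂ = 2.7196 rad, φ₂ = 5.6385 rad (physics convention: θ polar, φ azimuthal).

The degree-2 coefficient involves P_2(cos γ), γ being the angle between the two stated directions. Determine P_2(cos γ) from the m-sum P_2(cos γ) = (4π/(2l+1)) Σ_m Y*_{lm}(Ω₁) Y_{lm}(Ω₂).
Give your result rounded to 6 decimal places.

0.654400

Summing Y*_{l m}(θ₁,φ₁)·Y_{l m}(θ₂,φ₂) over m ∈ [−2, 2]; prefactor 4π/(2·2+1) = 2.513274:
  term(m=-2) = -0.003926+0.003392i   from Y*(Ω₁)=+0.033451+0.072746i, Y(Ω₂)=+0.017996+0.062250i
  term(m=-1) = +0.031524+0.084723i   from Y*(Ω₁)=-0.263668-0.168965i, Y(Ω₂)=-0.230724-0.173470i
  term(m=+0) = +0.205182+0.000000i   from Y*(Ω₁)=+0.434656-0.000000i, Y(Ω₂)=+0.472058+0.000000i
  term(m=+1) = +0.031524-0.084723i   from Y*(Ω₁)=+0.263668-0.168965i, Y(Ω₂)=+0.230724-0.173470i
  term(m=+2) = -0.003926-0.003392i   from Y*(Ω₁)=+0.033451-0.072746i, Y(Ω₂)=+0.017996-0.062250i
Σ over m = +0.260377-0.000000i; ×(4π/5) → +0.654400-0.000000i. Real part: 0.654400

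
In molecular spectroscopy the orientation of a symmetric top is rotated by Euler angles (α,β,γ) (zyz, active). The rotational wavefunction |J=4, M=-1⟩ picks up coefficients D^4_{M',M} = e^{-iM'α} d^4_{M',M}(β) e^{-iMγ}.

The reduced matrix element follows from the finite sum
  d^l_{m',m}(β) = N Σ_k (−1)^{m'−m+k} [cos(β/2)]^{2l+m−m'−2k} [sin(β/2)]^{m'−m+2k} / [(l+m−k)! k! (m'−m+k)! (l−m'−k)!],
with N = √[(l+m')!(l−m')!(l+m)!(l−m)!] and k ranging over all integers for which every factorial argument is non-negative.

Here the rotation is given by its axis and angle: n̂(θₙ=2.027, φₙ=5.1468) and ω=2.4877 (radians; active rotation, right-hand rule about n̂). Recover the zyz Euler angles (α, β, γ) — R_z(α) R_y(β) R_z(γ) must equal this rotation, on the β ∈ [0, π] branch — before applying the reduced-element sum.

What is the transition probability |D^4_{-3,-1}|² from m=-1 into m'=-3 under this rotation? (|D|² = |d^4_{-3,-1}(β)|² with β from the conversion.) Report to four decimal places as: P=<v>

Axis–angle → zyz. n̂ = (sinθₙcosφₙ, sinθₙsinφₙ, cosθₙ) = (+0.377834, -0.814348, -0.440543), ω = 2.4877.
R = I cosω + sinω [n̂]ₓ + (1−cosω) n̂n̂ᵀ gives
  R = [-0.537653, -0.283933, -0.793921; -0.819881, +0.395809, +0.413679; +0.196784, +0.873337, -0.445599]
β = atan2(√(R₁₃²+R₂₃²), R₃₃) = 2.032640; α = atan2(R₂₃, R₁₃) mod 2π = 2.661241; γ = atan2(R₃₂, −R₃₁) mod 2π = 1.792419
Split into d^4_{-3,-1}(β=2.0326) × two z-phases.
Half-angle: c=0.526498, s=0.850176. N=√(1·5040·6·120)=1904.940944
k∈{2,3} keeps every argument non-negative
  k=2: (−1)^0·1904.9409/(240)·0.5265^6·0.8502^2 = +0.122199
  k=3: (−1)^1·1904.9409/(144)·0.5265^4·0.8502^4 = -0.531058
d^4_{-3,-1}(2.0326) = +0.122199 -0.531058 = -0.408859
|D^4_{-3,-1}|² = |d^4_{-3,-1}(β)|² = (-0.408859)² = 0.167166 (the z-rotation phases have unit modulus)

P=0.1672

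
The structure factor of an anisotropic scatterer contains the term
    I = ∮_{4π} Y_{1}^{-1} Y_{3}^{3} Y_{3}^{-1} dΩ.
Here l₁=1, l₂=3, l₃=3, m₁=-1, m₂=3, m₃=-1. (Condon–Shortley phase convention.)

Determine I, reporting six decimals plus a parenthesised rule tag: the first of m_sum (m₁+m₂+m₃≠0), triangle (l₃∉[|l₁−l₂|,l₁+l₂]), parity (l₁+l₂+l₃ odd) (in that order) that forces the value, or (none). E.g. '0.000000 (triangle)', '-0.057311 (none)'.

0.000000 (m_sum)

m-sum = -1 + 3 − 1 = 1 ≠ 0 ⇒ I = 0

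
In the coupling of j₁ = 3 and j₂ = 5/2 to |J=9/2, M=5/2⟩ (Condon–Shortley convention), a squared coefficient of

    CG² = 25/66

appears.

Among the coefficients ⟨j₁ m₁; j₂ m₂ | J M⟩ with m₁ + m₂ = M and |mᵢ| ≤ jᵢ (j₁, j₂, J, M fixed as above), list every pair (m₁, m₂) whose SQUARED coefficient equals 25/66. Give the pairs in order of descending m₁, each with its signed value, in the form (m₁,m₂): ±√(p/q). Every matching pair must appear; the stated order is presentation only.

(0,5/2): −√(25/66)

Admissible pairs with m₁+m₂ = M = 5/2: (0,5/2), (1,3/2), (2,1/2), (3,-1/2)
  (m₁,m₂)=(3,-1/2): CG² = 3/11, CG = +√(3/11)
  (m₁,m₂)=(2,1/2): CG² = 49/198, CG = +√(49/198)
  (m₁,m₂)=(1,3/2): CG² = 10/99, CG = −√(10/99)
  (m₁,m₂)=(0,5/2): CG² = 25/66, CG = −√(25/66)   ← matches the target
Pairs with CG² = 25/66: (0,5/2): −√(25/66)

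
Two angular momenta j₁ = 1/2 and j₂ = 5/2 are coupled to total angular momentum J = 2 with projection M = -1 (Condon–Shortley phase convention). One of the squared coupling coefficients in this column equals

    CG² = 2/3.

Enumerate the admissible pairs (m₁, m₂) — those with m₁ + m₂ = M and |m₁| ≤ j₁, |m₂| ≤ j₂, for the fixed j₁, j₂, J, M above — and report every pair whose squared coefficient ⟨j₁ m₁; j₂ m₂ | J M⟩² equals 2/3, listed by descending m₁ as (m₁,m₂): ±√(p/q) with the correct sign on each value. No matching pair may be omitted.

Admissible pairs with m₁+m₂ = M = -1: (-1/2,-1/2), (1/2,-3/2)
  (m₁,m₂)=(1/2,-3/2): CG² = 2/3, CG = +√(2/3)   ← matches the target
  (m₁,m₂)=(-1/2,-1/2): CG² = 1/3, CG = −√(1/3)
Pairs with CG² = 2/3: (1/2,-3/2): +√(2/3)

(1/2,-3/2): +√(2/3)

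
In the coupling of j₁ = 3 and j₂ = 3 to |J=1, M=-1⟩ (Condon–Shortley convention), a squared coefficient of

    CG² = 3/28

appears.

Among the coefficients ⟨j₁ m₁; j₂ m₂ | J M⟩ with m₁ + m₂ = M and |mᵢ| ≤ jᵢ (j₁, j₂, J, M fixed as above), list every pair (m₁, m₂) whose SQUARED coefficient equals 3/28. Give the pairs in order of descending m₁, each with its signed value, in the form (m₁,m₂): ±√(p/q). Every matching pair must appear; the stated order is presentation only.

Admissible pairs with m₁+m₂ = M = -1: (-3,2), (-2,1), (-1,0), (0,-1), (1,-2), (2,-3)
  (m₁,m₂)=(2,-3): CG² = 3/28, CG = +√(3/28)   ← matches the target
  (m₁,m₂)=(1,-2): CG² = 5/28, CG = −√(5/28)
  (m₁,m₂)=(0,-1): CG² = 3/14, CG = +√(3/14)
  (m₁,m₂)=(-1,0): CG² = 3/14, CG = −√(3/14)
  (m₁,m₂)=(-2,1): CG² = 5/28, CG = +√(5/28)
  (m₁,m₂)=(-3,2): CG² = 3/28, CG = −√(3/28)   ← matches the target
Pairs with CG² = 3/28: (2,-3): +√(3/28); (-3,2): −√(3/28)

(2,-3): +√(3/28); (-3,2): −√(3/28)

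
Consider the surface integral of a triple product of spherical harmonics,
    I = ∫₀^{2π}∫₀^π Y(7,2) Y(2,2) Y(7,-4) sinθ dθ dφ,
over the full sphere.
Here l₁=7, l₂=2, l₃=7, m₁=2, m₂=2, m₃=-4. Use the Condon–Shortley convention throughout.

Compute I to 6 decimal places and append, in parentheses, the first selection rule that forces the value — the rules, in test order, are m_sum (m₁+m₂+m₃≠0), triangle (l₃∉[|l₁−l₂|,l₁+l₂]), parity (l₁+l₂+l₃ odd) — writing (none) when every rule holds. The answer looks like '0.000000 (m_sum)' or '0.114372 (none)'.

Checks pass: Σm=0; 16 even; l₃=7∈[5,9].
(2·7+1)(2·2+1)(2·7+1) = 1125
Δ: 2! 12! 2! / 17! → 1/185640
sum: t=0:+1/2419200 t=1:−1/518400 t=2:+1/2419200 = -1/907200
3j²(7 2 7; 0 0 0) = Δ·Π!·Σ² = 56/3315  (sign +1)
sum: t=2:+1/8709120 = 1/8709120
3j²(7 2 7; 2 2 -4) = Δ·Π!·Σ² = 55/3094  (sign -1)
combine: 4πI² = 1125·56/3315·55/3094 = 16500/48841
take √, sign -1: I = -0.16396259
No selection rule forces the value: the integral is nonzero (none).

-0.163963 (none)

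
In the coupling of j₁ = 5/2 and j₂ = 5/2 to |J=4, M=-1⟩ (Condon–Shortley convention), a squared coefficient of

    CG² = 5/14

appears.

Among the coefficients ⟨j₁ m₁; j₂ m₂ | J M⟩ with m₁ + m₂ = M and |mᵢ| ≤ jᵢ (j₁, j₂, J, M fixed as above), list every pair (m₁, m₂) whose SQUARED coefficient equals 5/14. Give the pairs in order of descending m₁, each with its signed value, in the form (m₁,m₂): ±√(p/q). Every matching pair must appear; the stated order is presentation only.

Admissible pairs with m₁+m₂ = M = -1: (-5/2,3/2), (-3/2,1/2), (-1/2,-1/2), (1/2,-3/2), (3/2,-5/2)
  (m₁,m₂)=(3/2,-5/2): CG² = 1/7, CG = +√(1/7)
  (m₁,m₂)=(1/2,-3/2): CG² = 5/14, CG = +√(5/14)   ← matches the target
  (m₁,m₂)=(-1/2,-1/2): CG² = 0/1, CG = 0
  (m₁,m₂)=(-3/2,1/2): CG² = 5/14, CG = −√(5/14)   ← matches the target
  (m₁,m₂)=(-5/2,3/2): CG² = 1/7, CG = −√(1/7)
Pairs with CG² = 5/14: (1/2,-3/2): +√(5/14); (-3/2,1/2): −√(5/14)

(1/2,-3/2): +√(5/14); (-3/2,1/2): −√(5/14)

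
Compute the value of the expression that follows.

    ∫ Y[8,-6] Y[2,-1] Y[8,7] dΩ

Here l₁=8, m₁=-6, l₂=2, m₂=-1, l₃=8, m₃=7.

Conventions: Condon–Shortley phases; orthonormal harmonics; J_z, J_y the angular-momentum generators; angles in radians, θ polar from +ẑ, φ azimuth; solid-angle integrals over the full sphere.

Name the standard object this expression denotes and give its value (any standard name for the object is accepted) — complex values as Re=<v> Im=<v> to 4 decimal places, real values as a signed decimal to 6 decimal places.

This is a Gaunt coefficient — the integral of a triple product of spherical harmonics over the sphere.
Checks pass: Σm=0; 18 even; l₃=8∈[6,10].
(2·8+1)(2·2+1)(2·8+1) = 1445
Δ: 2! 14! 2! / 19! → 1/348840
sum: t=0:+1/116121600 t=1:−1/25401600 t=2:+1/116121600 = -1/45158400
3j²(8 2 8; 0 0 0) = Δ·Π!·Σ² = 24/1615  (sign -1)
sum: t=0:+1/174356582400 t=1:−1/12454041600 = -1/13412044800
3j²(8 2 8; -6 -1 7) = Δ·Π!·Σ² = 169/7752  (sign +1)
combine: 4πI² = 1445·24/1615·169/7752 = 169/361
take √, sign -1: I = -0.19301223

Gaunt coefficient, -0.193012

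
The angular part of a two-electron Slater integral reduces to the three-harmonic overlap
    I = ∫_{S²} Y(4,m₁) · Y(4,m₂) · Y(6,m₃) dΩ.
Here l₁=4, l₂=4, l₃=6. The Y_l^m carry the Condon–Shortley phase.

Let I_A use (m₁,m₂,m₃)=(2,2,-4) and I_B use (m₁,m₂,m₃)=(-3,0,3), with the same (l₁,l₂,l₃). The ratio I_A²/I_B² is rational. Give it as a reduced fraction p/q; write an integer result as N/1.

42/25

l's match ⇒ only the (l;m) 3-j factors differ between A and B.
A: triangle coeff Δ(4,4,6) = 1/1261260; Σ_t [0,2]: t=0:+1/69120 t=1:−1/14400 t=2:+1/69120 = -7/172800; (3j)²=14/715 [(4 4 6; 2 2 -4)], sign=-1
B: triangle coeff Δ(4,4,6) = 1/1261260; Σ_t [1,2]: t=1:−1/25920 t=2:+1/11520 = 1/20736; (3j)²=5/429 [(4 4 6; -3 0 3)], sign=-1
I_A²/I_B² = (14/715)/(5/429) = 42/25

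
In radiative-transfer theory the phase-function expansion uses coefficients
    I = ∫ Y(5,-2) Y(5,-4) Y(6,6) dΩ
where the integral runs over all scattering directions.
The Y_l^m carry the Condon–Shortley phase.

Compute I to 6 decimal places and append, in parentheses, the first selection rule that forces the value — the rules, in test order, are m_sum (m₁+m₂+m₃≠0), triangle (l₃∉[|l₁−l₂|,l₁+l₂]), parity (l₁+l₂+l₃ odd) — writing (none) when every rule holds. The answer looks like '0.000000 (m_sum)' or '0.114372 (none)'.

m-sum 0 ✓  L=16 even ✓  0≤6≤10 ✓
Π(2lᵢ+1) = 11×11×13 = 1573
triangle coeff Δ(5,5,6) = 1/28588560
Σ_t [0,4]: t=0:+1/345600 t=1:−1/13824 t=2:+1/5184 t=3:−1/13824 t=4:+1/345600 = 7/129600
(3j)²=80/7293 [(5 5 6; 0 0 0)], sign=+1
Σ_t [1,1]: t=1:−1/3110400 = -1/3110400
(3j)²=21/1105 [(5 5 6; -2 -4 6)], sign=-1
⇒ 4πI² = 1232/3757
I = (-1)√(1232/3757/(4π)) = -0.16153991
No selection rule forces the value: the integral is nonzero (none).

-0.161540 (none)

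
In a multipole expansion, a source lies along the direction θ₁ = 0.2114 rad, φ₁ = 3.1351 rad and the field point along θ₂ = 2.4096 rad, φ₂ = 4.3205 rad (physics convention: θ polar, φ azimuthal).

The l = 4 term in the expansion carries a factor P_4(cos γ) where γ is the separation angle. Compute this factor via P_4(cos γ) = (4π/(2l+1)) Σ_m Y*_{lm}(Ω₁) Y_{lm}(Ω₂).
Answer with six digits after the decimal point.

Summing Y*_{l m}(θ₁,φ₁)·Y_{l m}(θ₂,φ₂) over m ∈ [−4, 4]; prefactor 4π/(2·4+1) = 1.396263:
  [-4]  conj(Y_{4,-4})(Ω₁) = (0.000858, -0.000022) ; Y_{4,-4}(Ω₂) = (0.000286, 0.088301) ; Δ = (0.000002, 0.000076)
  [-3]  conj(Y_{4,-3})(Ω₁) = (-0.011304, 0.000220) ; Y_{4,-3}(Ω₂) = (-0.256547, 0.106996) ; Δ = (0.002876, -0.001266)
  [-2]  conj(Y_{4,-2})(Ω₁) = (0.083824, -0.001089) ; Y_{4,-2}(Ω₂) = (-0.304075, -0.303091) ; Δ = (-0.025819, -0.025075)
  [-1]  conj(Y_{4,-1})(Ω₁) = (-0.358310, 0.002326) ; Y_{4,-1}(Ω₂) = (0.078433, -0.189788) ; Δ = (-0.027662, 0.068185)
  [+0]  conj(Y_{4,0})(Ω₁) = (0.667160, -0.000000) ; Y_{4,0}(Ω₂) = (-0.305089, 0.000000) ; Δ = (-0.203543, 0.000000)
  [+1]  conj(Y_{4,1})(Ω₁) = (0.358310, 0.002326) ; Y_{4,1}(Ω₂) = (-0.078433, -0.189788) ; Δ = (-0.027662, -0.068185)
  [+2]  conj(Y_{4,2})(Ω₁) = (0.083824, 0.001089) ; Y_{4,2}(Ω₂) = (-0.304075, 0.303091) ; Δ = (-0.025819, 0.025075)
  [+3]  conj(Y_{4,3})(Ω₁) = (0.011304, 0.000220) ; Y_{4,3}(Ω₂) = (0.256547, 0.106996) ; Δ = (0.002876, 0.001266)
  [+4]  conj(Y_{4,4})(Ω₁) = (0.000858, 0.000022) ; Y_{4,4}(Ω₂) = (0.000286, -0.088301) ; Δ = (0.000002, -0.000076)
Accumulated sum (-0.304747, -0.000000); after 4π/(2l+1) scaling, (-0.425507, -0.000000) ⇒ P_4 = -0.425507

-0.425507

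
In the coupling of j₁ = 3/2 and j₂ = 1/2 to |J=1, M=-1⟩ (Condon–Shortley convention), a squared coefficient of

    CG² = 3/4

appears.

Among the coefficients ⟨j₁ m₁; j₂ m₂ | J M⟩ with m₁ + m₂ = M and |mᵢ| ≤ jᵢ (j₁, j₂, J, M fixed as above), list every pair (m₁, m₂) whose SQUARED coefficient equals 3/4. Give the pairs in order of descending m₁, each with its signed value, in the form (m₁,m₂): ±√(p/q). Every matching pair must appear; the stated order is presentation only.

(-3/2,1/2): −√(3/4)

Admissible pairs with m₁+m₂ = M = -1: (-3/2,1/2), (-1/2,-1/2)
  (m₁,m₂)=(-1/2,-1/2): CG² = 1/4, CG = +√(1/4)
  (m₁,m₂)=(-3/2,1/2): CG² = 3/4, CG = −√(3/4)   ← matches the target
Pairs with CG² = 3/4: (-3/2,1/2): −√(3/4)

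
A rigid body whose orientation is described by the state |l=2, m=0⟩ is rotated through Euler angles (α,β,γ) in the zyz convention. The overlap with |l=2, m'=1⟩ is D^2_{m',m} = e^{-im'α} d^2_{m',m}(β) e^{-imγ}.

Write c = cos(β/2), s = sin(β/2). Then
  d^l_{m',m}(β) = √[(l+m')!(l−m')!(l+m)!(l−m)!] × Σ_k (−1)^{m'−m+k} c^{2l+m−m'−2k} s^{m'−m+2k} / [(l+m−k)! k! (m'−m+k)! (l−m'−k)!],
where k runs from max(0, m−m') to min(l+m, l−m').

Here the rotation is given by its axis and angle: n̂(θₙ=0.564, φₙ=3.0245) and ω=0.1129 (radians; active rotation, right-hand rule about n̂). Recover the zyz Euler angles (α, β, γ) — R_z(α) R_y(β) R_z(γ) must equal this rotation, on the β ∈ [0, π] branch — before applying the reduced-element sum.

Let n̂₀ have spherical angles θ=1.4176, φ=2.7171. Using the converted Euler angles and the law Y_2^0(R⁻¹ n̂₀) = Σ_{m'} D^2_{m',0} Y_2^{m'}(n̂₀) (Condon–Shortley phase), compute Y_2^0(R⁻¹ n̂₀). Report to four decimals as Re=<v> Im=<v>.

Re=-0.2871 Im=0.0000

Axis–angle → zyz. n̂ = (sinθₙcosφₙ, sinθₙsinφₙ, cosθₙ) = (-0.530910, +0.062451, +0.845124), ω = 0.1129.
R = I cosω + sinω [n̂]ₓ + (1−cosω) n̂n̂ᵀ gives
  R = [+0.995428, -0.095423, +0.004179; +0.095001, +0.993658, +0.060149; -0.009892, -0.059477, +0.998181]
β = atan2(√(R₁₃²+R₂₃²), R₃₃) = 0.060330; α = atan2(R₂₃, R₁₃) mod 2π = 1.501425; γ = atan2(R₃₂, −R₃₁) mod 2π = 4.877203
Need the full column D^2_{m',0} for m'=−2..2 at α=1.5014, β=0.0603, γ=4.8772.
cos(β/2)=0.999545, sin(β/2)=0.030161
d^2_{-2,0}: single k=2 term ⇒ +0.002226;  D = -0.002205+0.000308i
d^2_{-1,0}: k∈[1..2] ⇒ +0.073777 -0.000067 = +0.073710;  D = +0.005109+0.073533i
d^2_{0,0}: k∈[0..2] ⇒ +0.998182 -0.003635 +0.000001 = +0.994547;  D = +0.994547+0.000000i
d^2_{1,0}: k∈[0..1] ⇒ -0.073777 +0.000067 = -0.073710;  D = -0.005109+0.073533i
d^2_{2,0}: single k=0 term ⇒ +0.002226;  D = -0.002205-0.000308i
Y_2^{m'}(θ=1.4176,φ=2.7171) and Σ D·Y over m':
  (-0.0022+0.0003i)·(+0.2493+0.2832i)  (+0.0051+0.0735i)·(-0.1062-0.0480i)  (+0.9945+0.0000i)·(-0.2934+0.0000i)  (-0.0051+0.0735i)·(+0.1062-0.0480i)  (-0.0022-0.0003i)·(+0.2493-0.2832i)
Y_2^0(R⁻¹ n̂) = -0.287061+0.000000i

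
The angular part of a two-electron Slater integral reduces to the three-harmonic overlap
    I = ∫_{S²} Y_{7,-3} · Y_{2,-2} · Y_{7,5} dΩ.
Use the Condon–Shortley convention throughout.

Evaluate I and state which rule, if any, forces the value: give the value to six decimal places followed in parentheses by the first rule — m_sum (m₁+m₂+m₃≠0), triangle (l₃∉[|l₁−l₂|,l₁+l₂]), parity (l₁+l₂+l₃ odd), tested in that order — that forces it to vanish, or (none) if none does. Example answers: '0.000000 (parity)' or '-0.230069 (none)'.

0.139127 (none)

Checks pass: Σm=0; 16 even; l₃=7∈[5,9].
(2·7+1)(2·2+1)(2·7+1) = 1125
Δ: 2! 12! 2! / 17! → 1/185640
sum: t=0:+1/2419200 t=1:−1/518400 t=2:+1/2419200 = -1/907200
3j²(7 2 7; 0 0 0) = Δ·Π!·Σ² = 56/3315  (sign +1)
sum: t=0:+1/29030400 = 1/29030400
3j²(7 2 7; -3 -2 5) = Δ·Π!·Σ² = 99/7735  (sign +1)
combine: 4πI² = 1125·56/3315·99/7735 = 11880/48841
take √, sign +1: I = 0.13912687
No selection rule forces the value: the integral is nonzero (none).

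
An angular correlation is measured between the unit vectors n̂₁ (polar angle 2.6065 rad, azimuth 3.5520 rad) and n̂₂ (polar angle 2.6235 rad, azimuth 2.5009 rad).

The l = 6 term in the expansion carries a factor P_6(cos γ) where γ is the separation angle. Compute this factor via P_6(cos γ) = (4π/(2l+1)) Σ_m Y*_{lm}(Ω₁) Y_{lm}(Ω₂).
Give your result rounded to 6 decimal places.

-0.355979

Summing Y*_{l m}(θ₁,φ₁)·Y_{l m}(θ₂,φ₂) over m ∈ [−6, 6]; prefactor 4π/(2·6+1) = 0.966644:
  [-6]  conj(Y_{6,-6})(Ω₁) = (-0.006608, 0.005334) ; Y_{6,-6}(Ω₂) = (-0.005438, -0.004605) ; Δ = (0.000060, 0.000001)
  [-5]  conj(Y_{6,-5})(Ω₁) = (-0.022972, 0.043992) ; Y_{6,-5}(Ω₂) = (-0.043221, -0.002678) ; Δ = (0.001111, -0.001840)
  [-4]  conj(Y_{6,-4})(Ω₁) = (-0.012189, 0.171794) ; Y_{6,-4}(Ω₂) = (-0.131174, 0.085721) ; Δ = (-0.013127, -0.023580)
  [-3]  conj(Y_{6,-3})(Ω₁) = (0.127192, 0.360055) ; Y_{6,-3}(Ω₂) = (-0.125400, 0.342174) ; Δ = (-0.139151, -0.001629)
  [-2]  conj(Y_{6,-2})(Ω₁) = (0.331930, 0.356315) ; Y_{6,-2}(Ω₂) = (0.141628, 0.475627) ; Δ = (-0.122462, 0.208339)
  [-1]  conj(Y_{6,-1})(Ω₁) = (0.144236, 0.062759) ; Y_{6,-1}(Ω₂) = (0.164252, 0.122470) ; Δ = (0.016005, 0.027973)
  [+0]  conj(Y_{6,0})(Ω₁) = (-0.393341, -0.000000) ; Y_{6,0}(Ω₂) = (-0.373384, 0.000000) ; Δ = (0.146867, 0.000000)
  [+1]  conj(Y_{6,1})(Ω₁) = (-0.144236, 0.062759) ; Y_{6,1}(Ω₂) = (-0.164252, 0.122470) ; Δ = (0.016005, -0.027973)
  [+2]  conj(Y_{6,2})(Ω₁) = (0.331930, -0.356315) ; Y_{6,2}(Ω₂) = (0.141628, -0.475627) ; Δ = (-0.122462, -0.208339)
  [+3]  conj(Y_{6,3})(Ω₁) = (-0.127192, 0.360055) ; Y_{6,3}(Ω₂) = (0.125400, 0.342174) ; Δ = (-0.139151, 0.001629)
  [+4]  conj(Y_{6,4})(Ω₁) = (-0.012189, -0.171794) ; Y_{6,4}(Ω₂) = (-0.131174, -0.085721) ; Δ = (-0.013127, 0.023580)
  [+5]  conj(Y_{6,5})(Ω₁) = (0.022972, 0.043992) ; Y_{6,5}(Ω₂) = (0.043221, -0.002678) ; Δ = (0.001111, 0.001840)
  [+6]  conj(Y_{6,6})(Ω₁) = (-0.006608, -0.005334) ; Y_{6,6}(Ω₂) = (-0.005438, 0.004605) ; Δ = (0.000060, -0.000001)
Σ over m = (-0.368263, -0.000000); ×(4π/13) → (-0.355979, -0.000000). Real part: -0.355979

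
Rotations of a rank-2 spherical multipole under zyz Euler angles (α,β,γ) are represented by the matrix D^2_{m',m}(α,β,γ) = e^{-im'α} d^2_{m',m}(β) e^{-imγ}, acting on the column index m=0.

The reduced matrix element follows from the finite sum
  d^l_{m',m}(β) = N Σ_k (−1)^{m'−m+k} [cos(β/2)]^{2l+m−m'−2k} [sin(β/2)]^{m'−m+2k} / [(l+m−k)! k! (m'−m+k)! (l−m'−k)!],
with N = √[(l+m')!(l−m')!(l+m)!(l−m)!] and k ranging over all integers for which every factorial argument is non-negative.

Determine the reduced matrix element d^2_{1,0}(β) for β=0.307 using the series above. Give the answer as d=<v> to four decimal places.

d=-0.3528

d^2_{1,0}(β=0.3070) via the finite sum:
Half-angle: c=0.988242, s=0.152898. N=√(6·1·2·2)=4.898979
k: max(0,(0)−(1))=0 … min(2+(0),2−(1))=1
  k=0: (−1)^1·4.8990/(2)·0.9882^3·0.1529^1 = -0.361466
  k=1: (−1)^2·4.8990/(2)·0.9882^1·0.1529^3 = +0.008653
d^2_{1,0}(0.3070) = -0.361466 +0.008653 = -0.352813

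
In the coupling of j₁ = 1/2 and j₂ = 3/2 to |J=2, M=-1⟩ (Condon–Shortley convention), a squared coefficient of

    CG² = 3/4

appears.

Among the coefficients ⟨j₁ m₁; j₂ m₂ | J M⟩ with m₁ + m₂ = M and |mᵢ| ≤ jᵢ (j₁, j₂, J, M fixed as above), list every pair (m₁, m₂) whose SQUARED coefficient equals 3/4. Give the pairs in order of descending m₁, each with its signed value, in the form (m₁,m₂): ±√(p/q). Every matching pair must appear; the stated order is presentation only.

(-1/2,-1/2): +√(3/4)

Admissible pairs with m₁+m₂ = M = -1: (-1/2,-1/2), (1/2,-3/2)
  (m₁,m₂)=(1/2,-3/2): CG² = 1/4, CG = +√(1/4)
  (m₁,m₂)=(-1/2,-1/2): CG² = 3/4, CG = +√(3/4)   ← matches the target
Pairs with CG² = 3/4: (-1/2,-1/2): +√(3/4)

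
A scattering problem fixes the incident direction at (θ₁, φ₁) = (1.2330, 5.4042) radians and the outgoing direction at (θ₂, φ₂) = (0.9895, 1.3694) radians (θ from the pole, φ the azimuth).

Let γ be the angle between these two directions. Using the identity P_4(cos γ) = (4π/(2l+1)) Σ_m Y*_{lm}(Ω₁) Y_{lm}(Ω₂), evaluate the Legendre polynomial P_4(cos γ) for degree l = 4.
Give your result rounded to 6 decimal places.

Term-by-term m-sum for l=4 (normalisation 4π/9 = 1.396263):
  m=-4: Y*=-0.326378+0.128226i  Y=+0.149552+0.155715i  product -0.068777-0.031646i
  m=-3: Y*=-0.304961-0.168442i  Y=-0.227929+0.330187i  product +0.125127-0.062301i
  m=-2: Y*=+0.012810+0.067638i  Y=-0.238740-0.101725i  product +0.003822-0.017451i
  m=-1: Y*=-0.210548+0.254166i  Y=-0.038625+0.189186i  product -0.039952-0.049650i
  m=+0: Y*=+0.013461-0.000000i  Y=-0.302927+0.000000i  product -0.004078+0.000000i
  m=+1: Y*=+0.210548+0.254166i  Y=+0.038625+0.189186i  product -0.039952+0.049650i
  m=+2: Y*=+0.012810-0.067638i  Y=-0.238740+0.101725i  product +0.003822+0.017451i
  m=+3: Y*=+0.304961-0.168442i  Y=+0.227929+0.330187i  product +0.125127+0.062301i
  m=+4: Y*=-0.326378-0.128226i  Y=+0.149552-0.155715i  product -0.068777+0.031646i
Σ over m = +0.036361-0.000000i; ×(4π/9) → +0.050770-0.000000i. Real part: 0.050770

0.050770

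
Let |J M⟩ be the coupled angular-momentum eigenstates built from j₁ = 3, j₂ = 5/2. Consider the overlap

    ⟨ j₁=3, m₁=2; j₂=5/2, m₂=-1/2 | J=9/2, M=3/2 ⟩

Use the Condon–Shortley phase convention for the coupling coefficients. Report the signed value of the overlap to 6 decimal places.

√[10·1!5!4!/11! · 5!1!2!3!6!3!] = √(345600/77)
  +(−1)^0/∏(0,1,1,2,4,2)! = 1/96  (running 1/96)
  +(−1)^1/∏(1,0,0,1,5,3)! = -1/720  (running 13/1440)
⟨..|..⟩ = √(345600/77)·(13/1440) = +0.604815

+0.604815  (= +√(169/462))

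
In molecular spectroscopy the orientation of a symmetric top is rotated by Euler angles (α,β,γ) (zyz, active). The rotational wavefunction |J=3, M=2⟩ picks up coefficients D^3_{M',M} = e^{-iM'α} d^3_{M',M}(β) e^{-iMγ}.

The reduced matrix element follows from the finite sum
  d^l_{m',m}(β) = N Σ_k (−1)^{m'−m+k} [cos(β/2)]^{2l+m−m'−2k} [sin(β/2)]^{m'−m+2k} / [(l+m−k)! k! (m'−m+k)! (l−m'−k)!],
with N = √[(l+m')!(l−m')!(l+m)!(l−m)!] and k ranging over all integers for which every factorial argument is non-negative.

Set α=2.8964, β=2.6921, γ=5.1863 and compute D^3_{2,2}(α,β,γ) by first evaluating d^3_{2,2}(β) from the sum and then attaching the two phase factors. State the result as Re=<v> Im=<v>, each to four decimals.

Re=0.0104 Im=-0.0051

First d^3_{2,2}(β=2.6921), then the phase factors e^{-i(2)α} and e^{-i(2)γ}:
Half-angle: c=0.222859, s=0.974851. N=√(120·1·120·1)=120.000000
The bounds max(0,m−m')=0 and min(l+m,l−m')=1 give 2 terms
  k=0: (−1)^0·120.0000/(120)·0.2229^6·0.9749^0 = +0.000123
  k=1: (−1)^1·120.0000/(24)·0.2229^4·0.9749^2 = -0.011721
d^3_{2,2}(2.6921) = +0.000123 -0.011721 = -0.011599
Phases: e^{-i·(2)·2.8964}=+0.882151+0.470966i, e^{-i·(2)·5.1863}=-0.583453+0.812147i ⇒ D=+0.010406-0.005123i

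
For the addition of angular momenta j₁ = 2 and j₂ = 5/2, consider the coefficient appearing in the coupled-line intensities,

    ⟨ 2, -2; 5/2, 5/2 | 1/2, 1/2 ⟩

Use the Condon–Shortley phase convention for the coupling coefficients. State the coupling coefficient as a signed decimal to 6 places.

triangle: 4!*0!*1!/6! = 24/720
(j±m)!: 0!*4!*5!*0!*1!*0! = 2880
prefactor² = (2J+1)*Δ*N² = 192
  k=4: +1/(4!*0!*0!*1!*0!*0!) = 1/24
Σ = 1/24  ⇒  CG² = 192*(1/24)² = 1/3
CG = +√(1/3) = +0.577350

+0.577350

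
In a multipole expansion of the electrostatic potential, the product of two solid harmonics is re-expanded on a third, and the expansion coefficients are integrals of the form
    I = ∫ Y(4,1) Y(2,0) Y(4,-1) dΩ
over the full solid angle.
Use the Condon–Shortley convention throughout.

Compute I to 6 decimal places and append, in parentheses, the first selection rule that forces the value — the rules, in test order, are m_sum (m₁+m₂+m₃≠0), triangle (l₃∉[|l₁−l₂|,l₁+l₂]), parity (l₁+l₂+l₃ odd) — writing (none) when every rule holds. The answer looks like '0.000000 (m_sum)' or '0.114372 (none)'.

-0.139264 (none)

Checks pass: Σm=0; 10 even; l₃=4∈[2,6].
(2·4+1)(2·2+1)(2·4+1) = 405
Δ: 2! 6! 2! / 11! → 1/13860
sum: t=0:+1/192 t=1:−1/36 t=2:+1/192 = -5/288
3j²(4 2 4; 0 0 0) = Δ·Π!·Σ² = 20/693  (sign -1)
sum: t=0:+1/144 t=1:−1/48 t=2:+1/480 = -17/1440
3j²(4 2 4; 1 0 -1) = Δ·Π!·Σ² = 289/13860  (sign +1)
combine: 4πI² = 405·20/693·289/13860 = 1445/5929
take √, sign -1: I = -0.13926381
No selection rule forces the value: the integral is nonzero (none).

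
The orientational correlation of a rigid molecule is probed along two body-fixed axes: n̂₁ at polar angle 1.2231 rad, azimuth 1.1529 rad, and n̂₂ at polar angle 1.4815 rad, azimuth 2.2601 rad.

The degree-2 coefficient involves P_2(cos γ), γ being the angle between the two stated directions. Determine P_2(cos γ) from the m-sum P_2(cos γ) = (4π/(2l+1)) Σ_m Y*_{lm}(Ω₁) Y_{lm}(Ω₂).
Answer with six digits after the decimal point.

-0.197437

Summing Y*_{l m}(θ₁,φ₁)·Y_{l m}(θ₂,φ₂) over m ∈ [−2, 2]; prefactor 4π/(2·2+1) = 2.513274:
  m=-2: Y*=(-0.228958, 0.253281)  Y=(-0.073195, 0.376147)  product (-0.078512, -0.104661)
  m=-1: Y*=(0.100437, 0.226184)  Y=(-0.043642, -0.052953)  product (0.007594, -0.015190)
  m=+0: Y*=(-0.205542, -0.000000)  Y=(-0.307867, 0.000000)  product (0.063280, 0.000000)
  m=+1: Y*=(-0.100437, 0.226184)  Y=(0.043642, -0.052953)  product (0.007594, 0.015190)
  m=+2: Y*=(-0.228958, -0.253281)  Y=(-0.073195, -0.376147)  product (-0.078512, 0.104661)
Accumulated sum (-0.078558, 0.000000); after 4π/(2l+1) scaling, (-0.197437, 0.000000) ⇒ P_2 = -0.197437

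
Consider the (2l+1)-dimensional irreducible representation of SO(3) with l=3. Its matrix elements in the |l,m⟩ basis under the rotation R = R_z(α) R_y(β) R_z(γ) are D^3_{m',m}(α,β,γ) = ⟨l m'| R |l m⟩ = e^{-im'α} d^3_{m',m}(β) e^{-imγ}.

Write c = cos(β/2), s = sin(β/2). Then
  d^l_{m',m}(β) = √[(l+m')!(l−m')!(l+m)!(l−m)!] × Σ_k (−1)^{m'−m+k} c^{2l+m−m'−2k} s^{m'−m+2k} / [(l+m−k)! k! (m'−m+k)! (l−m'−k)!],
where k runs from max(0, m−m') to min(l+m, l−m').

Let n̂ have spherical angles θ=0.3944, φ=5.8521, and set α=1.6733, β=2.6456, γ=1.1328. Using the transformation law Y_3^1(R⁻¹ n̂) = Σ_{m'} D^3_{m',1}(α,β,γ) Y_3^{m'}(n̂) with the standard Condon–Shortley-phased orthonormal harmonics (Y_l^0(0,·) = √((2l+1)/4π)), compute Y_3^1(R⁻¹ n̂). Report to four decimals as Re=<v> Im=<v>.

Need the full column D^3_{m',1} for m'=−3..3 at α=1.6733, β=2.6456, γ=1.1328.
cos(β/2)=0.245462, sin(β/2)=0.969406
d^3_{-3,1}: single k=4 term ⇒ +0.206081;  D = -0.151417-0.139794i
d^3_{-2,1}: k∈[3..4] ⇒ +0.085212 -0.664528 = -0.579316;  D = +0.347359-0.463626i
d^3_{-1,1}: k∈[2..4] ⇒ +0.020469 -0.425679 +0.829917 = +0.424708;  D = +0.364166+0.218540i
d^3_{0,1}: k∈[1..3] ⇒ +0.002992 -0.140018 +0.727954 = +0.590929;  D = +0.250628-0.535147i
d^3_{1,1}: k∈[0..2] ⇒ +0.000219 -0.027292 +0.319259 = +0.292186;  D = -0.275896-0.096198i
d^3_{2,1}: k∈[0..1] ⇒ -0.002732 +0.085212 = +0.082480;  D = -0.019044+0.080252i
d^3_{3,1}: single k=0 term ⇒ +0.013213;  D = +0.013100+0.001719i
Y_3^{m'}(θ=0.3944,φ=5.8521) and Σ D·Y over m':
  (-0.1514-0.1398i)·(+0.0065+0.0228i)  (+0.3474-0.4636i)·(+0.0907+0.1058i)  (+0.3642+0.2185i)·(+0.3680+0.1693i)  (+0.2506-0.5351i)·(+0.4347+0.0000i)  (-0.2759-0.0962i)·(-0.3680+0.1693i)  (-0.0190+0.0803i)·(+0.0907-0.1058i)  (+0.0131+0.0017i)·(-0.0065+0.0228i)
Y_3^1(R⁻¹ n̂) = +0.413154-0.101937i

Re=0.4132 Im=-0.1019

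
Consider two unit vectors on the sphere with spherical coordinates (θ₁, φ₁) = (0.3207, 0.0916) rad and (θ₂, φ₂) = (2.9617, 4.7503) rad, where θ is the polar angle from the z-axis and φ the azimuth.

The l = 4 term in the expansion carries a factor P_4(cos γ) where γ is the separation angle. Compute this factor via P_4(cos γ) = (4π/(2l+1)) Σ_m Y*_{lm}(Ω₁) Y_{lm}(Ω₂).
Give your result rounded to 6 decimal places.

Expand P_4 via completeness: Σ_{m} conj(Y_{4,m}) at Ω₁ times Y_{4,m} at Ω₂ —
  [-4]  conj(Y_{4,-4})(Ω₁) = (0.004080, 0.001566) ; Y_{4,-4}(Ω₂) = (0.000448, -0.000069) ; Δ = (0.000002, 0.000000)
  [-3]  conj(Y_{4,-3})(Ω₁) = (0.035813, 0.010097) ; Y_{4,-3}(Ω₂) = (0.000801, 0.007008) ; Δ = (-0.000042, 0.000259)
  [-2]  conj(Y_{4,-2})(Ω₁) = (0.173377, 0.032123) ; Y_{4,-2}(Ω₂) = (-0.061678, 0.004686) ; Δ = (-0.010844, -0.001169)
  [-1]  conj(Y_{4,-1})(Ω₁) = (0.465706, 0.042778) ; Y_{4,-1}(Ω₂) = (-0.011919, -0.314234) ; Δ = (0.007892, -0.146851)
  [+0]  conj(Y_{4,0})(Ω₁) = (0.462366, -0.000000) ; Y_{4,0}(Ω₂) = (0.714615, 0.000000) ; Δ = (0.330414, 0.000000)
  [+1]  conj(Y_{4,1})(Ω₁) = (-0.465706, 0.042778) ; Y_{4,1}(Ω₂) = (0.011919, -0.314234) ; Δ = (0.007892, 0.146851)
  [+2]  conj(Y_{4,2})(Ω₁) = (0.173377, -0.032123) ; Y_{4,2}(Ω₂) = (-0.061678, -0.004686) ; Δ = (-0.010844, 0.001169)
  [+3]  conj(Y_{4,3})(Ω₁) = (-0.035813, 0.010097) ; Y_{4,3}(Ω₂) = (-0.000801, 0.007008) ; Δ = (-0.000042, -0.000259)
  [+4]  conj(Y_{4,4})(Ω₁) = (0.004080, -0.001566) ; Y_{4,4}(Ω₂) = (0.000448, 0.000069) ; Δ = (0.000002, -0.000000)
Σ over m = (0.324429, 0.000000); ×(4π/9) → (0.452988, 0.000000). Real part: 0.452988

0.452988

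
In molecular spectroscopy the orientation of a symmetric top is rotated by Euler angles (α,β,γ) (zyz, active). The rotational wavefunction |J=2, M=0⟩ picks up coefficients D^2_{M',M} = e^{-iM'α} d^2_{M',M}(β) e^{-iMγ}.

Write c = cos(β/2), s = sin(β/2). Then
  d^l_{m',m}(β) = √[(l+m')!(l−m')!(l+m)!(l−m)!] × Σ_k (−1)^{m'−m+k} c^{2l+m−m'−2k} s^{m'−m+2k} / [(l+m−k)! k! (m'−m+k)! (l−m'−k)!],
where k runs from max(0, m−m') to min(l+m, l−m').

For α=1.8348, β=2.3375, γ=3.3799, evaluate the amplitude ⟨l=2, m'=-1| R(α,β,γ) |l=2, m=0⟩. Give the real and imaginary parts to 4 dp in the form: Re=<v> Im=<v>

Re=0.1597 Im=-0.5907

Split into d^2_{-1,0}(β=2.3375) × two z-phases.
c=cos(2.337500/2)=0.391302, s=sin(2.337500/2)=0.920262; N=√[1·6·2·2]=4.898979
k∈{1,2} keeps every argument non-negative
  k=1: (−1)^0·4.8990/(2)·0.3913^3·0.9203^1 = +0.135059
  k=2: (−1)^1·4.8990/(2)·0.3913^1·0.9203^3 = -0.747004
d^2_{-1,0}(2.3375) = +0.135059 -0.747004 = -0.611944
Attach z-rotation phases: D = e^{-i(-1)(1.8348)}·(-0.611944)·e^{-i(0)(3.3799)} = +0.159685-0.590742i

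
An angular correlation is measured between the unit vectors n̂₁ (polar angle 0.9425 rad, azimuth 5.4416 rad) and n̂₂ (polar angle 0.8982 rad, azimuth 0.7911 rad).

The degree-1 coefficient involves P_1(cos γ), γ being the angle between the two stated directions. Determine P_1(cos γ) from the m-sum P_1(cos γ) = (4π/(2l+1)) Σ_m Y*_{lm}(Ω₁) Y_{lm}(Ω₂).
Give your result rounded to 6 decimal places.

Addition theorem: P_1(cos γ) = (4π/3) Σ_m Y*_{lm}(Ω₁) Y_{lm}(Ω₂), m = −1…1:
  [-1]  conj(Y_{1,-1})(Ω₁) = +0.186236-0.208435i ; Y_{1,-1}(Ω₂) = +0.190001-0.192181i ; Δ = -0.004672-0.075394i
  [+0]  conj(Y_{1,0})(Ω₁) = +0.287185-0.000000i ; Y_{1,0}(Ω₂) = +0.304409+0.000000i ; Δ = +0.087421+0.000000i
  [+1]  conj(Y_{1,1})(Ω₁) = -0.186236-0.208435i ; Y_{1,1}(Ω₂) = -0.190001-0.192181i ; Δ = -0.004672+0.075394i
Accumulated sum +0.078077+0.000000i; after 4π/(2l+1) scaling, +0.327050+0.000000i ⇒ P_1 = 0.327050

0.327050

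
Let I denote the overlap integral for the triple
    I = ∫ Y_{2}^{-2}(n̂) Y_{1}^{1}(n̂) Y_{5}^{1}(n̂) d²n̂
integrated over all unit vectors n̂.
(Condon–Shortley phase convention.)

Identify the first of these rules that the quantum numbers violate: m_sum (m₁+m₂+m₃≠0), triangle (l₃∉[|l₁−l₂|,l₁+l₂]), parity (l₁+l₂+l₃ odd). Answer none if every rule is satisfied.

triangle

Σmᵢ = 0  ✓
l₃∈[|l₁−l₂|,l₁+l₂]=[1,3] required, l₃=5 fails  ✗
Σlᵢ = 8 ⇒ even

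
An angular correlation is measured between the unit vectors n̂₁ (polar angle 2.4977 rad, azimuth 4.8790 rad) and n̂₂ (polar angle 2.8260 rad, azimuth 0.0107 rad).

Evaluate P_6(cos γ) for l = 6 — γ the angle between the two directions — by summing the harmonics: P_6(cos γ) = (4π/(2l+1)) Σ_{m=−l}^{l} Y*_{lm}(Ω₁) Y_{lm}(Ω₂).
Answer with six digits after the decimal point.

-0.374111

Expand P_6 via completeness: Σ_{m} conj(Y_{6,m}) at Ω₁ times Y_{6,m} at Ω₂ —
  term(m=-6) = -0.00001 - 0.00001j   from Y*(Ω₁)=-0.01222 - 0.01902j, Y(Ω₂)=0.00043 - 0.00003j
  term(m=-5) = 0.00034 - 0.00034j   from Y*(Ω₁)=-0.07721 + 0.07018j, Y(Ω₂)=-0.00458 + 0.00025j
  term(m=-4) = 0.00672 + 0.00483j   from Y*(Ω₁)=0.21983 + 0.17289j, Y(Ω₂)=0.02958 - 0.00127j
  term(m=-3) = -0.02635 + 0.05217j   from Y*(Ω₁)=0.21800 - 0.39921j, Y(Ω₂)=-0.12843 + 0.00412j
  term(m=-2) = -0.12234 - 0.03943j   from Y*(Ω₁)=-0.33138 - 0.11470j, Y(Ω₂)=0.36646 - 0.00784j
  term(m=-1) = -0.01242 + 0.07904j   from Y*(Ω₁)=0.02256 - 0.13416j, Y(Ω₂)=-0.58806 + 0.00629j
  term(m=+0) = -0.07890 + 0.00000j   from Y*(Ω₁)=-0.39815 + 0.00000j, Y(Ω₂)=0.19815 + 0.00000j
  term(m=+1) = -0.01242 - 0.07904j   from Y*(Ω₁)=-0.02256 - 0.13416j, Y(Ω₂)=0.58806 + 0.00629j
  term(m=+2) = -0.12234 + 0.03943j   from Y*(Ω₁)=-0.33138 + 0.11470j, Y(Ω₂)=0.36646 + 0.00784j
  term(m=+3) = -0.02635 - 0.05217j   from Y*(Ω₁)=-0.21800 - 0.39921j, Y(Ω₂)=0.12843 + 0.00412j
  term(m=+4) = 0.00672 - 0.00483j   from Y*(Ω₁)=0.21983 - 0.17289j, Y(Ω₂)=0.02958 + 0.00127j
  term(m=+5) = 0.00034 + 0.00034j   from Y*(Ω₁)=0.07721 + 0.07018j, Y(Ω₂)=0.00458 + 0.00025j
  term(m=+6) = -0.00001 + 0.00001j   from Y*(Ω₁)=-0.01222 + 0.01902j, Y(Ω₂)=0.00043 + 0.00003j
Σ over m = -0.38702 - 0.00000j; ×(4π/13) → -0.37411 - 0.00000j. Real part: -0.374111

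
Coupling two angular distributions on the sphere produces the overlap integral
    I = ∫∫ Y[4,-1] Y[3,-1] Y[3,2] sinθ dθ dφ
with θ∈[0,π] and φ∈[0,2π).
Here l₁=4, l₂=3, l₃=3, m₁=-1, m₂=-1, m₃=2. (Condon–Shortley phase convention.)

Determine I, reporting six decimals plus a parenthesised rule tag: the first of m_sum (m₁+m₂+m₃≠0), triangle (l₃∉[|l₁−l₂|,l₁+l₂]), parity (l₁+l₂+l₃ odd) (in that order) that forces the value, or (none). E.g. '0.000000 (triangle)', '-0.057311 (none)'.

0.145070 (none)

m-sum 0 ✓  L=10 even ✓  1≤3≤7 ✓
Π(2lᵢ+1) = 9×7×7 = 441
triangle coeff Δ(4,3,3) = 1/34650
Σ_t [1,3]: t=1:−1/72 t=2:+1/16 t=3:−1/72 = 5/144
(3j)²=2/77 [(4 3 3; 0 0 0)], sign=-1
Σ_t [1,2]: t=1:−1/144 t=2:+1/48 = 1/72
(3j)²=16/693 [(4 3 3; -1 -1 2)], sign=-1
⇒ 4πI² = 32/121
I = (+1)√(32/121/(4π)) = 0.14506992
No selection rule forces the value: the integral is nonzero (none).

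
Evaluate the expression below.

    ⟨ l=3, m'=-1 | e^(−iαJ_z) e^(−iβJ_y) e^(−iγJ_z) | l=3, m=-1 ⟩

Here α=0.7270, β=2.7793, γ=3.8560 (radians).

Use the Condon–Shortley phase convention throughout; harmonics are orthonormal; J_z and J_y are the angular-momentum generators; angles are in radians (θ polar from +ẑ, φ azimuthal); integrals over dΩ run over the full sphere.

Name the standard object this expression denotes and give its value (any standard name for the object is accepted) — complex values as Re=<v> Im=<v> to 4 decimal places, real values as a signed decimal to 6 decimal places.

This is a Wigner D-matrix element — the rotation-matrix element ⟨l m'| R(α,β,γ) |l m⟩ in the angular-momentum basis.
First d^3_{-1,-1}(β=2.7793), then the phase factors e^{-i(-1)α} and e^{-i(-1)γ}:
With c≡cos(β/2)=0.180157 and s≡sin(β/2)=0.983638, N=[2·24·2·24]^{1/2}=48.000000
k∈{0,1,2} keeps every argument non-negative
  k=0: (−1)^0·48.0000/(48)·0.1802^6·0.9836^0 = +0.000034
  k=1: (−1)^1·48.0000/(6)·0.1802^4·0.9836^2 = -0.008154
  k=2: (−1)^2·48.0000/(8)·0.1802^2·0.9836^4 = +0.182304
d^3_{-1,-1}(2.7793) = +0.000034 -0.008154 +0.182304 = +0.174184
Phases: e^{-i·(-1)·0.7270}=+0.747172+0.664631i, e^{-i·(-1)·3.8560}=-0.755482-0.655170i ⇒ D=-0.022475-0.172728i

Wigner D-matrix element, Re=-0.0225 Im=-0.1727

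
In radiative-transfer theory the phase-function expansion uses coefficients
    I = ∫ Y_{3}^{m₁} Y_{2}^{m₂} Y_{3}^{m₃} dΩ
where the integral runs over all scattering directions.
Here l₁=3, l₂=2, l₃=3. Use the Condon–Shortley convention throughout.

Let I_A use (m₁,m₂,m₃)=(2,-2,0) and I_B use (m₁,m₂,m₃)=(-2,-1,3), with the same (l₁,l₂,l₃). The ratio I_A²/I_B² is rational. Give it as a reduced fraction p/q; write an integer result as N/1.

Same 3,2,3: normalisation and zero-m 3j drop out of the ratio.
A: Δ: 2! 4! 2! / 9! → 1/3780; sum: t=0:+1/24 = 1/24; 3j²(3 2 3; 2 -2 0) = Δ·Π!·Σ² = 1/21  (sign -1)
B: Δ: 2! 4! 2! / 9! → 1/3780; sum: t=1:−1/48 = -1/48; 3j²(3 2 3; -2 -1 3) = Δ·Π!·Σ² = 5/84  (sign -1)
I_A²/I_B² = (1/21)/(5/84) = 4/5

4/5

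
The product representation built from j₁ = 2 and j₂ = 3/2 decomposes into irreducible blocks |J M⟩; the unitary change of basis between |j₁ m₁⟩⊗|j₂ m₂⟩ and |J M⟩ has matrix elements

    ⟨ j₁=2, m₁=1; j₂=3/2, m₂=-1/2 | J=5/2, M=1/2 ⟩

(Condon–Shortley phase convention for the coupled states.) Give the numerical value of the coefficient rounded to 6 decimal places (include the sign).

+0.597614

triangle: 1!×3!×2!/7! = 12/5040
(j±m)!: 3!×1!×1!×2!×3!×2! = 144
prefactor² = (2J+1)×Δ×N² = 72/35
  k=0: +1/(0!×1!×1!×1!×2!×1!) = 1/2
  k=1: −1/(1!×0!×0!×0!×3!×2!) = -1/12
Σ = 5/12  ⇒  CG² = 72/35×(5/12)² = 5/14
CG = +√(5/14) = +0.597614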